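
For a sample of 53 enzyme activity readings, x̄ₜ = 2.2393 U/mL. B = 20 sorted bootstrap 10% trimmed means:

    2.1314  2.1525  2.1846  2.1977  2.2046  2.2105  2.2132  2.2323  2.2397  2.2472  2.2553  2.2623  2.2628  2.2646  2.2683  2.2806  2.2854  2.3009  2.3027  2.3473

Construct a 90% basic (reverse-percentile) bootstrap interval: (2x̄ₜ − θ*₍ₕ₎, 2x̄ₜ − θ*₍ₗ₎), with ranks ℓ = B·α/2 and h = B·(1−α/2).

(2.1759, 2.3472)

Percentile endpoints at ranks 1 and 19: θ*₍1₎ = 2.1314, θ*₍19₎ = 2.3027.
Basic interval reflects these around x̄ₜ:
  lower = 2 × 2.2393 − 2.3027 = 2.1759
  upper = 2 × 2.2393 − 2.1314 = 2.3472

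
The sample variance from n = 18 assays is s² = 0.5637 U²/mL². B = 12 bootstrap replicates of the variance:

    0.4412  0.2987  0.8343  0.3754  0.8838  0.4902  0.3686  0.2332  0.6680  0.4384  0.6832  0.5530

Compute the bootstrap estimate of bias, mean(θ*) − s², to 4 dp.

bias = −0.0414

mean(θ*) = (0.4412 + 0.2987 + 0.8343 + 0.3754 + 0.8838 + 0.4902 + 0.3686 + 0.2332 + 0.6680 + 0.4384 + 0.6832 + 0.5530) / 12 = 0.52233
bias = 0.52233 − 0.5637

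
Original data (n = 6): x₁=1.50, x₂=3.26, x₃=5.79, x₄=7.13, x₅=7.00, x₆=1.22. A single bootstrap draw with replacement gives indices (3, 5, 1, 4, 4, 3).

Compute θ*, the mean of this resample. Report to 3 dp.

Resample values: 5.79, 7.00, 1.50, 7.13, 7.13, 5.79.
Mean = (5.79 + 7.00 + 1.50 + 7.13 + 7.13 + 5.79) / 6 = 34.340 / 6 = 5.723

θ* = 5.723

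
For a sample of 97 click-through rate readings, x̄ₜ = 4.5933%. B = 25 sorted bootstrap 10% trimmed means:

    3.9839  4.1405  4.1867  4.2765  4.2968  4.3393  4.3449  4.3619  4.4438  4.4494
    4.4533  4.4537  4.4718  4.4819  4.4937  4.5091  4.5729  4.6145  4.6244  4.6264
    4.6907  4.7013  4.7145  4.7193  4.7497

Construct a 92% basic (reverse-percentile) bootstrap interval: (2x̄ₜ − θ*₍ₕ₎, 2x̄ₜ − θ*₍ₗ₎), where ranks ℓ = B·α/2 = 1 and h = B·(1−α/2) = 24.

(4.4673, 5.2027)

Percentile endpoints at ranks 1 and 24: θ*₍1₎ = 3.9839, θ*₍24₎ = 4.7193.
Basic interval reflects these around x̄ₜ:
  lower = 2 × 4.5933 − 4.7193 = 4.4673
  upper = 2 × 4.5933 − 3.9839 = 5.2027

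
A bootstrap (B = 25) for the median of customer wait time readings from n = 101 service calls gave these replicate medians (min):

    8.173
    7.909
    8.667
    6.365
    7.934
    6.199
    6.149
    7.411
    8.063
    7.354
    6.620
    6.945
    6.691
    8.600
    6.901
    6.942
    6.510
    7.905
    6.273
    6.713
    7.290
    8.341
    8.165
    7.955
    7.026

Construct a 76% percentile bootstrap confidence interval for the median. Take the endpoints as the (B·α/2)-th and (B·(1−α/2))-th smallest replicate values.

Sorted replicates: 6.149, 6.199, 6.273, 6.365, 6.510, 6.620, 6.691, 6.713, 6.901, 6.942, 6.945, 7.026, 7.290, 7.354, 7.411, 7.905, 7.909, 7.934, 7.955, 8.063, 8.165, 8.173, 8.341, 8.600, 8.667
α = 0.24; lower rank = 25 × 0.120 = 3; upper rank = 25 × 0.880 = 22.
The 3rd smallest replicate is 6.273; the 22nd is 8.173.

(6.273, 8.173)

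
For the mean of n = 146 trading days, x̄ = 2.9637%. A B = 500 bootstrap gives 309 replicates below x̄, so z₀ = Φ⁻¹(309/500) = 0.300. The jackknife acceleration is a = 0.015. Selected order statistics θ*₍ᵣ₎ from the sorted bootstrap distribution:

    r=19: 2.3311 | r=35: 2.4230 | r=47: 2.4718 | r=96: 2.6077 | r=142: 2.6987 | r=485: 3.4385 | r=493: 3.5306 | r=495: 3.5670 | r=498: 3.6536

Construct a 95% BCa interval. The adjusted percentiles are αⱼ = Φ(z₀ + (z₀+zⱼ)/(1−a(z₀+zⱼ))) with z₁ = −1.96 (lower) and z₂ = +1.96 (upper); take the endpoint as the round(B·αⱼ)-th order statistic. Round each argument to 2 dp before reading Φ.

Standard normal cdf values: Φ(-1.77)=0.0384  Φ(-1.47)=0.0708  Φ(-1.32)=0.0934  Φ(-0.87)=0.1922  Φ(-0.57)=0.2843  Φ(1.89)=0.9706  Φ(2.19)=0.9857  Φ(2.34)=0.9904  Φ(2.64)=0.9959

Lower: z₀ + z₁ = 0.300 + (-1.960) = -1.660; 1 − a(z₀+z₁) = 1 − (0.015)(-1.660) = 1.0249; argument = 0.300 + (-1.660)/1.0249 = -1.3197 → -1.32.
α₁ = Φ(-1.32) = 0.0934; rank = round(500 × 0.0934) = 47; θ*₍47₎ = 2.4718.
Upper: z₀ + z₂ = 2.260; 1 − a(z₀+z₂) = 0.9661; argument = 2.6393 → 2.64; α₂ = 0.9959; rank = 498; θ*₍498₎ = 3.6536.

(2.4718, 3.6536)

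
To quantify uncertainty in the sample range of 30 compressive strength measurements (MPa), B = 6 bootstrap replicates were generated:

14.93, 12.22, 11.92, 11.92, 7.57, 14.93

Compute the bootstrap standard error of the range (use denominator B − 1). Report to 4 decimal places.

Bootstrap SE is the standard deviation of the 6 replicate ranges.
Mean of replicates: (14.93 + 12.22 + 11.92 + 11.92 + 7.57 + 14.93) / 6 = 73.49000 / 6 = 12.24833
Sum of squared deviations: (+2.68167)² + (−0.02833)² + (−0.32833)² + (−0.32833)² + (−4.67833)² + (+2.68167)² = 36.48588
Variance = 36.48588 / 5 = 7.29718
SE* = √7.29718

SE* = 2.7013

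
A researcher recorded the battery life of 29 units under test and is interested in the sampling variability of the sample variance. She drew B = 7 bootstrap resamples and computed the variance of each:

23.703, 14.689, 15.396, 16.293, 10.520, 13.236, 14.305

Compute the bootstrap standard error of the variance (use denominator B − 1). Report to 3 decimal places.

SE* = 4.081

Bootstrap SE is the standard deviation of the 7 replicate variances.
Mean of replicates: (23.703 + 14.689 + 15.396 + 16.293 + 10.520 + 13.236 + 14.305) / 7 = 108.1420 / 7 = 15.4489
Sum of squared deviations: (+8.2541)² + (−0.7599)² + (−0.0529)² + (+0.8441)² + (−4.9289)² + (−2.2129)² + (−1.1439)² = 99.9224
Variance = 99.9224 / 6 = 16.6537
SE* = √16.6537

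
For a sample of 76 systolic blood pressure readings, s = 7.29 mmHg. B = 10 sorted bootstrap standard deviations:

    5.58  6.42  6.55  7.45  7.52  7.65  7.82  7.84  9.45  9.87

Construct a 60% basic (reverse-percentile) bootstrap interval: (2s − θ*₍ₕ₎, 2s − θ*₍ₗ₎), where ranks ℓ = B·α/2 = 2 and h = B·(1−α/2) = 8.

Percentile endpoints at ranks 2 and 8: θ*₍2₎ = 6.42, θ*₍8₎ = 7.84.
Basic interval reflects these around s:
  lower = 2 × 7.29 − 7.84 = 6.74
  upper = 2 × 7.29 − 6.42 = 8.16

(6.74, 8.16)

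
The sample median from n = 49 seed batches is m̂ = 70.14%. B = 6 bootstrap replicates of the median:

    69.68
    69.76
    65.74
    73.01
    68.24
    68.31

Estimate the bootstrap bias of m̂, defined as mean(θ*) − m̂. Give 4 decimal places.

bias = −1.0167

mean(θ*) = (69.68 + 69.76 + 65.74 + 73.01 + 68.24 + 68.31) / 6 = 69.12333
bias = 69.12333 − 70.14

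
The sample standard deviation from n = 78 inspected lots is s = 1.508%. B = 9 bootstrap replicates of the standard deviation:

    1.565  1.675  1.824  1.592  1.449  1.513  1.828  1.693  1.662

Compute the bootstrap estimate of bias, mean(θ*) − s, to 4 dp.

mean(θ*) = (1.565 + 1.675 + 1.824 + 1.592 + 1.449 + 1.513 + 1.828 + 1.693 + 1.662) / 9 = 1.64456
bias = 1.64456 − 1.508

bias = +0.1366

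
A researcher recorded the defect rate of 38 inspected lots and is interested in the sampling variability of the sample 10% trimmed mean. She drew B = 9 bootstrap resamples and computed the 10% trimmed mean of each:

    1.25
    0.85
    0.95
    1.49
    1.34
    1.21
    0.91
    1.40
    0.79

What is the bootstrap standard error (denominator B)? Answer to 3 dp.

Bootstrap SE is the standard deviation of the 9 replicate 10% trimmed means.
Mean of replicates: (1.25 + 0.85 + 0.95 + 1.49 + 1.34 + 1.21 + 0.91 + 1.40 + 0.79) / 9 = 10.1900 / 9 = 1.1322
Sum of squared deviations: (+0.1178)² + (−0.2822)² + (−0.1822)² + (+0.3578)² + (+0.2078)² + (+0.0778)² + (−0.2222)² + (+0.2678)² + (−0.3422)² = 0.5422
Variance = 0.5422 / 9 = 0.0602
SE* = √0.0602

SE* = 0.245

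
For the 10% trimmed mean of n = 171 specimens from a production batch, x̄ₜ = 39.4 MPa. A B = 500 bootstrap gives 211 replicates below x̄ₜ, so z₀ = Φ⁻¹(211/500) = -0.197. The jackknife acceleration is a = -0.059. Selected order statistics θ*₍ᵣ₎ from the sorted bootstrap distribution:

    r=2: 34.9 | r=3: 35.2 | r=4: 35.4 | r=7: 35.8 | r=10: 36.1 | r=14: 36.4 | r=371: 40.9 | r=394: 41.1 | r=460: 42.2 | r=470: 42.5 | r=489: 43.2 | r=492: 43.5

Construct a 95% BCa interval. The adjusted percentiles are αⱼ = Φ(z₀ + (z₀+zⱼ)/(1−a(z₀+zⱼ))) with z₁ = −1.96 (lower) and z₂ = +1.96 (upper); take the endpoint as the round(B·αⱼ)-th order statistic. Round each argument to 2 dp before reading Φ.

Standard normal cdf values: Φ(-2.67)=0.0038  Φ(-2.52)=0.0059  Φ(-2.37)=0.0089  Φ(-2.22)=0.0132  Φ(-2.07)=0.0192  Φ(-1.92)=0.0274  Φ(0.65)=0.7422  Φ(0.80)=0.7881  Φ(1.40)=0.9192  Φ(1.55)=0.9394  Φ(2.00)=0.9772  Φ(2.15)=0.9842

Lower: z₀ + z₁ = -0.197 + (-1.960) = -2.157; 1 − a(z₀+z₁) = 1 − (-0.059)(-2.157) = 0.8727; argument = -0.197 + (-2.157)/0.8727 = -2.6685 → -2.67.
α₁ = Φ(-2.67) = 0.0038; rank = round(500 × 0.0038) = 2; θ*₍2₎ = 34.9.
Upper: z₀ + z₂ = 1.763; 1 − a(z₀+z₂) = 1.1040; argument = 1.3999 → 1.40; α₂ = 0.9192; rank = 460; θ*₍460₎ = 42.2.

(34.9, 42.2)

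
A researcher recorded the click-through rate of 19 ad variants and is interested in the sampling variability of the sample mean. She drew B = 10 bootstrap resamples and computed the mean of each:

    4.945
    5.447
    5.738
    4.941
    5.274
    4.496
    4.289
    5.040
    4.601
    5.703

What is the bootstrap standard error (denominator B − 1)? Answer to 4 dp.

SE* = 0.4964

Bootstrap SE is the standard deviation of the 10 replicate means.
Mean of replicates: (4.945 + 5.447 + 5.738 + 4.941 + 5.274 + 4.496 + 4.289 + 5.040 + 4.601 + 5.703) / 10 = 50.47400 / 10 = 5.04740
Sum of squared deviations: (−0.10240)² + (+0.39960)² + (+0.69060)² + (−0.10640)² + (+0.22660)² + (−0.55140)² + (−0.75840)² + (−0.00740)² + (−0.44640)² + (+0.65560)² = 2.21811
Variance = 2.21811 / 9 = 0.24646
SE* = √0.24646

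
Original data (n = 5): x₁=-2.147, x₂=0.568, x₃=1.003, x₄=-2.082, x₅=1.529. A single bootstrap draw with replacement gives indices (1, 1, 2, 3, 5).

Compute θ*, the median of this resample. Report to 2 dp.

Resample values: -2.147, -2.147, 0.568, 1.003, 1.529.
Sorted: -2.147, -2.147, 0.568, 1.003, 1.529
Median = middle value = 0.57

θ* = 0.57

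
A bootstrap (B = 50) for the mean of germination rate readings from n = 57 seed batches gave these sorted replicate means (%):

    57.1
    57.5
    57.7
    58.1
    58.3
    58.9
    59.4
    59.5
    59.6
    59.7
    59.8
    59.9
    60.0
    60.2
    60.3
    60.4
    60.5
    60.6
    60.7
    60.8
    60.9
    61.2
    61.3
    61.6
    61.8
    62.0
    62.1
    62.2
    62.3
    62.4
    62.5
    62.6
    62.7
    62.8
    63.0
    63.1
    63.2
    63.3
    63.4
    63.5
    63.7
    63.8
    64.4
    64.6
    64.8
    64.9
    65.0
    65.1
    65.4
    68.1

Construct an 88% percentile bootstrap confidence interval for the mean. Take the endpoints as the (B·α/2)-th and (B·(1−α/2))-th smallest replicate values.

α = 0.12; lower rank = 50 × 0.060 = 3; upper rank = 50 × 0.940 = 47.
The 3rd smallest replicate is 57.7; the 47th is 65.0.

(57.7, 65.0)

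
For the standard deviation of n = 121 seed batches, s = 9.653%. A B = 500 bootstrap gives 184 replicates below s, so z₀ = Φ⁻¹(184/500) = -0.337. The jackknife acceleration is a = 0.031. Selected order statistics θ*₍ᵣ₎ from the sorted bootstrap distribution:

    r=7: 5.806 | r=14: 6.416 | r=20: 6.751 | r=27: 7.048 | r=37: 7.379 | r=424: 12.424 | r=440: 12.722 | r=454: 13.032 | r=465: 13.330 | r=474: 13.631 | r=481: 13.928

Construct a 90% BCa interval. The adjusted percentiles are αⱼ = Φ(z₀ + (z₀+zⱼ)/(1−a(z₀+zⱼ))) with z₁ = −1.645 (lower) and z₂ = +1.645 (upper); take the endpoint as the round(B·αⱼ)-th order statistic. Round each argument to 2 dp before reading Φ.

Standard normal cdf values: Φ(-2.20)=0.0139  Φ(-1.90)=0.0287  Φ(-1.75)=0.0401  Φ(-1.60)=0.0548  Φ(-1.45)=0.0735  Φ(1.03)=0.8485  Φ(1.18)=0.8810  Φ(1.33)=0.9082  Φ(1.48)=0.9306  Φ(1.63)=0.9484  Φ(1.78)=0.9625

(5.806, 12.424)

Lower: z₀ + z₁ = -0.337 + (-1.645) = -1.982; 1 − a(z₀+z₁) = 1 − (0.031)(-1.982) = 1.0614; argument = -0.337 + (-1.982)/1.0614 = -2.2043 → -2.20.
α₁ = Φ(-2.20) = 0.0139; rank = round(500 × 0.0139) = 7; θ*₍7₎ = 5.806.
Upper: z₀ + z₂ = 1.308; 1 − a(z₀+z₂) = 0.9595; argument = 1.0263 → 1.03; α₂ = 0.8485; rank = 424; θ*₍424₎ = 12.424.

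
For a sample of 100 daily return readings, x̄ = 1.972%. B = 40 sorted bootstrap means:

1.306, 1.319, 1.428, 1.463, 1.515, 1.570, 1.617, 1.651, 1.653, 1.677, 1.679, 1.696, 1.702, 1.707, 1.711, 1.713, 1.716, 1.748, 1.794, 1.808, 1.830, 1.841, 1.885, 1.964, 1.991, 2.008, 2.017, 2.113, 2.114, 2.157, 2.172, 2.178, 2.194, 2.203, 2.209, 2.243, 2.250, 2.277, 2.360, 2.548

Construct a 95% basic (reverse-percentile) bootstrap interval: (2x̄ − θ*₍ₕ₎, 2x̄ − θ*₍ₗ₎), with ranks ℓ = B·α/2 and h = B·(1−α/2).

(1.584, 2.638)

Percentile endpoints at ranks 1 and 39: θ*₍1₎ = 1.306, θ*₍39₎ = 2.360.
Basic interval reflects these around x̄:
  lower = 2 × 1.972 − 2.360 = 1.584
  upper = 2 × 1.972 − 1.306 = 2.638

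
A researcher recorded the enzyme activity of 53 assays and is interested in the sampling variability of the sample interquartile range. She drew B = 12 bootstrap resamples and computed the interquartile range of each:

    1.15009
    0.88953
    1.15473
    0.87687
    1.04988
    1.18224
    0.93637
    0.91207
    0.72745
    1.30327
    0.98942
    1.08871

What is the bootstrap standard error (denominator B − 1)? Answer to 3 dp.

Bootstrap SE is the standard deviation of the 12 replicate interquartile ranges.
Mean of replicates: (1.15009 + 0.88953 + 1.15473 + 0.87687 + 1.04988 + 1.18224 + 0.93637 + 0.91207 + 0.72745 + 1.30327 + 0.98942 + 1.08871) / 12 = 12.260630 / 12 = 1.021719
Sum of squared deviations: (+0.128371)² + (−0.132189)² + (+0.133011)² + (−0.144849)² + (+0.028161)² + (+0.160521)² + (−0.085349)² + (−0.109649)² + (−0.294269)² + (+0.281551)² + (−0.032299)² + (+0.066991)² = 0.289890
Variance = 0.289890 / 11 = 0.026354
SE* = √0.026354

SE* = 0.162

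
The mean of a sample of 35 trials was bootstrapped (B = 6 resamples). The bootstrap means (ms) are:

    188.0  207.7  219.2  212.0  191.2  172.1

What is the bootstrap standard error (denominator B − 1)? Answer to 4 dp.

Bootstrap SE is the standard deviation of the 6 replicate means.
Mean of replicates: (188.0 + 207.7 + 219.2 + 212.0 + 191.2 + 172.1) / 6 = 1190.20000 / 6 = 198.36667
Sum of squared deviations: (−10.36667)² + (+9.33333)² + (+20.83333)² + (+13.63333)² + (−7.16667)² + (−26.26667)² = 1555.77333
Variance = 1555.77333 / 5 = 311.15467
SE* = √311.15467

SE* = 17.6396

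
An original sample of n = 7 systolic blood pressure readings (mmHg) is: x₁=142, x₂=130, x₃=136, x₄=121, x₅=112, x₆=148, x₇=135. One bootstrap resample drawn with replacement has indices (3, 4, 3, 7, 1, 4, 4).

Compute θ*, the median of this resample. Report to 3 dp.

θ* = 135.000

Resample values: 136, 121, 136, 135, 142, 121, 121.
Sorted: 121, 121, 121, 135, 136, 136, 142
Median = middle value = 135.000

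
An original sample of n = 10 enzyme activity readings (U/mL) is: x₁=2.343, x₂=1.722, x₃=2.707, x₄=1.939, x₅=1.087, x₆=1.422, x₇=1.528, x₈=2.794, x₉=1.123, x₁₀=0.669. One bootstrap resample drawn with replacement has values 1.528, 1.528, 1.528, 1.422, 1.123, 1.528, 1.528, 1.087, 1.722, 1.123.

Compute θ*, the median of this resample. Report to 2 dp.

θ* = 1.53

Sorted: 1.087, 1.123, 1.123, 1.422, 1.528, 1.528, 1.528, 1.528, 1.528, 1.722
Median = average of the two middle values = 1.53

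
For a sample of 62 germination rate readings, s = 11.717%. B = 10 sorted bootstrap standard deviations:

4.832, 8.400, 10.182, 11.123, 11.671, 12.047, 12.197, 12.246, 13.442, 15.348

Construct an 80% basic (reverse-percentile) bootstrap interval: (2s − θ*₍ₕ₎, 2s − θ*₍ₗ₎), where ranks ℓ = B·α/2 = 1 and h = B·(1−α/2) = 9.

Percentile endpoints at ranks 1 and 9: θ*₍1₎ = 4.832, θ*₍9₎ = 13.442.
Basic interval reflects these around s:
  lower = 2 × 11.717 − 13.442 = 9.992
  upper = 2 × 11.717 − 4.832 = 18.602

(9.992, 18.602)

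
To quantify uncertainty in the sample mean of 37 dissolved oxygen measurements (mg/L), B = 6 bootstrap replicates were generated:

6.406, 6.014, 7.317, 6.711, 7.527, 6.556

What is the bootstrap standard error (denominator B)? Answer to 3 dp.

SE* = 0.520

Bootstrap SE is the standard deviation of the 6 replicate means.
Mean of replicates: (6.406 + 6.014 + 7.317 + 6.711 + 7.527 + 6.556) / 6 = 40.5310 / 6 = 6.7552
Sum of squared deviations: (−0.3492)² + (−0.7412)² + (+0.5618)² + (−0.0442)² + (+0.7718)² + (−0.1992)² = 1.6242
Variance = 1.6242 / 6 = 0.2707
SE* = √0.2707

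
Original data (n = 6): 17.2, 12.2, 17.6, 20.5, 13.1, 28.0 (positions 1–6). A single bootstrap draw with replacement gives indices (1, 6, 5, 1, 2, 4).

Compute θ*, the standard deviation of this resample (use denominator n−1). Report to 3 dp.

θ* = 5.748

Resample values: 17.2, 28.0, 13.1, 17.2, 12.2, 20.5.
Mean = 18.0333; sum of squared deviations = 165.1733
s² = 165.1733 / 5 = 33.0347
s = √33.0347 = 5.748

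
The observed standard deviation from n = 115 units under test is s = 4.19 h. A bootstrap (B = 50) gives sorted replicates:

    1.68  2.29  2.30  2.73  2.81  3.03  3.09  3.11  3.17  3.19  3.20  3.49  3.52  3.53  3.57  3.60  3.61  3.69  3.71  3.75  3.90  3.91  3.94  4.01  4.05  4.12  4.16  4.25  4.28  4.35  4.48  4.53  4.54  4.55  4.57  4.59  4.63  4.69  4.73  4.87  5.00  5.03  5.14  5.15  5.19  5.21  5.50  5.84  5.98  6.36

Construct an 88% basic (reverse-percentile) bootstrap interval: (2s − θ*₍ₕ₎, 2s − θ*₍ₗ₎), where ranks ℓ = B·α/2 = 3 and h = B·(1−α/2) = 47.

Percentile endpoints at ranks 3 and 47: θ*₍3₎ = 2.30, θ*₍47₎ = 5.50.
Basic interval reflects these around s:
  lower = 2 × 4.19 − 5.50 = 2.88
  upper = 2 × 4.19 − 2.30 = 6.08

(2.88, 6.08)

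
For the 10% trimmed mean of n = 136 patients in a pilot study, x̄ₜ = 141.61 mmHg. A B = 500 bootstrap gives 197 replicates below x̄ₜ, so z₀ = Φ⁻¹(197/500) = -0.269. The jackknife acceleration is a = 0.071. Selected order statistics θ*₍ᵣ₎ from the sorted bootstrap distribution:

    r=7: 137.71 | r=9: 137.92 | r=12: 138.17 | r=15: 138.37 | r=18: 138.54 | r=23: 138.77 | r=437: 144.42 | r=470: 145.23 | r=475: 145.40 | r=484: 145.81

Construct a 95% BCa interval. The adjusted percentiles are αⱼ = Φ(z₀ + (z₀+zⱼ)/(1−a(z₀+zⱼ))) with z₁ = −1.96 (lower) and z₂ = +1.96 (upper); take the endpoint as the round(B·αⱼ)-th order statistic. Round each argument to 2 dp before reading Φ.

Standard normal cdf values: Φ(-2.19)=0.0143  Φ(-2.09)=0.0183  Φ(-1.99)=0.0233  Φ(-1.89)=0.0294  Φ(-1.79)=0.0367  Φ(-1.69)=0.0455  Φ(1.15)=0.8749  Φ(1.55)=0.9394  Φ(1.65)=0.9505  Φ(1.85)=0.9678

Lower: z₀ + z₁ = -0.269 + (-1.960) = -2.229; 1 − a(z₀+z₁) = 1 − (0.071)(-2.229) = 1.1583; argument = -0.269 + (-2.229)/1.1583 = -2.1934 → -2.19.
α₁ = Φ(-2.19) = 0.0143; rank = round(500 × 0.0143) = 7; θ*₍7₎ = 137.71.
Upper: z₀ + z₂ = 1.691; 1 − a(z₀+z₂) = 0.8799; argument = 1.6527 → 1.65; α₂ = 0.9505; rank = 475; θ*₍475₎ = 145.40.

(137.71, 145.40)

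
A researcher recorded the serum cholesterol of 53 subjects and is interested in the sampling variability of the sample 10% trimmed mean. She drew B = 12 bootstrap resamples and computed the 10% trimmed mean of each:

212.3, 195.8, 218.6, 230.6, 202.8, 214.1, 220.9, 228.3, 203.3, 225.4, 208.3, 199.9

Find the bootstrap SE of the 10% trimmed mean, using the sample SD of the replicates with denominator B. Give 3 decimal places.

SE* = 11.103

Bootstrap SE is the standard deviation of the 12 replicate 10% trimmed means.
Mean of replicates: (212.3 + 195.8 + 218.6 + 230.6 + 202.8 + 214.1 + 220.9 + 228.3 + 203.3 + 225.4 + 208.3 + 199.9) / 12 = 2560.3000 / 12 = 213.3583
Sum of squared deviations: (−1.0583)² + (−17.5583)² + (+5.2417)² + (+17.2417)² + (−10.5583)² + (+0.7417)² + (+7.5417)² + (+14.9417)² + (−10.0583)² + (+12.0417)² + (−5.0583)² + (−13.4583)² = 1479.2092
Variance = 1479.2092 / 12 = 123.2674
SE* = √123.2674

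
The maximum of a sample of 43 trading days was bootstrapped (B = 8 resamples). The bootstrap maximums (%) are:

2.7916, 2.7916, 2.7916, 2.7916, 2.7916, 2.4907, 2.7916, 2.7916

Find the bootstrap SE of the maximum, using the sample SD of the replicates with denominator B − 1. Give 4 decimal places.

SE* = 0.1064

Bootstrap SE is the standard deviation of the 8 replicate maximums.
Mean of replicates: (2.7916 + 2.7916 + 2.7916 + 2.7916 + 2.7916 + 2.4907 + 2.7916 + 2.7916) / 8 = 22.03190 / 8 = 2.75399
Sum of squared deviations: (+0.03761)² + (+0.03761)² + (+0.03761)² + (+0.03761)² + (+0.03761)² + (−0.26329)² + (+0.03761)² + (+0.03761)² = 0.07922
Variance = 0.07922 / 7 = 0.01132
SE* = √0.01132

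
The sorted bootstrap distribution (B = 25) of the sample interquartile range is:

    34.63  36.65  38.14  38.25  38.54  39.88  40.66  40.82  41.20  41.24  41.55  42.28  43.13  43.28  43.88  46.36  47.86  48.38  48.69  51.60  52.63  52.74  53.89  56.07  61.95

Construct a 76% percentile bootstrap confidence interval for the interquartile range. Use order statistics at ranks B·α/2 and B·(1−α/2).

(38.14, 52.74)

α = 0.24; lower rank = 25 × 0.120 = 3; upper rank = 25 × 0.880 = 22.
The 3rd smallest replicate is 38.14; the 22nd is 52.74.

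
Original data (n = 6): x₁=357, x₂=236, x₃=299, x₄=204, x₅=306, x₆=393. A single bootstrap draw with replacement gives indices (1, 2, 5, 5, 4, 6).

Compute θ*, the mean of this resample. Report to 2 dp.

θ* = 300.33

Resample values: 357, 236, 306, 306, 204, 393.
Mean = (357 + 236 + 306 + 306 + 204 + 393) / 6 = 1802.0 / 6 = 300.33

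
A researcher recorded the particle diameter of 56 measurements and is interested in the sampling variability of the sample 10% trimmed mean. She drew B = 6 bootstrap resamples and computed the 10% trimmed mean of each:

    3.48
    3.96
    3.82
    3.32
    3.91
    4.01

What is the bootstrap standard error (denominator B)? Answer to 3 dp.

Bootstrap SE is the standard deviation of the 6 replicate 10% trimmed means.
Mean of replicates: (3.48 + 3.96 + 3.82 + 3.32 + 3.91 + 4.01) / 6 = 22.5000 / 6 = 3.7500
Sum of squared deviations: (−0.2700)² + (+0.2100)² + (+0.0700)² + (−0.4300)² + (+0.1600)² + (+0.2600)² = 0.4000
Variance = 0.4000 / 6 = 0.0667
SE* = √0.0667

SE* = 0.258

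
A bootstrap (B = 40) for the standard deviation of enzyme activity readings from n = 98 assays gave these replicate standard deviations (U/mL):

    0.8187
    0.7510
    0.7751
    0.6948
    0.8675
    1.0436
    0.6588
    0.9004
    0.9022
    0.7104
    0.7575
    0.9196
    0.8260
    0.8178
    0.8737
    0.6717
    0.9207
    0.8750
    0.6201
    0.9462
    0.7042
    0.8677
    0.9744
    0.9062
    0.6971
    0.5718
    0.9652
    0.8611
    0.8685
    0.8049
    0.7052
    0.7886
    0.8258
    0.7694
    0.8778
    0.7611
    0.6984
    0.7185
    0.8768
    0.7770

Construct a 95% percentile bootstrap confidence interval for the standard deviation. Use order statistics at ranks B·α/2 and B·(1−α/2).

(0.5718, 0.9744)

Sorted replicates: 0.5718, 0.6201, 0.6588, 0.6717, 0.6948, 0.6971, 0.6984, 0.7042, 0.7052, 0.7104, 0.7185, 0.7510, 0.7575, 0.7611, 0.7694, 0.7751, 0.7770, 0.7886, 0.8049, 0.8178, 0.8187, 0.8258, 0.8260, 0.8611, 0.8675, 0.8677, 0.8685, 0.8737, 0.8750, 0.8768, 0.8778, 0.9004, 0.9022, 0.9062, 0.9196, 0.9207, 0.9462, 0.9652, 0.9744, 1.0436
α = 0.05; lower rank = 40 × 0.025 = 1; upper rank = 40 × 0.975 = 39.
The 1st smallest replicate is 0.5718; the 39th is 0.9744.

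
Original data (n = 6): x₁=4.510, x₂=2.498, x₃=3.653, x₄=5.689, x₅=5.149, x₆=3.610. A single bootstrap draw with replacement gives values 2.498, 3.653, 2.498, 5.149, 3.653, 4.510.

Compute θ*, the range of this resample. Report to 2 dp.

Range = 5.149 − 2.498 = 2.65

θ* = 2.65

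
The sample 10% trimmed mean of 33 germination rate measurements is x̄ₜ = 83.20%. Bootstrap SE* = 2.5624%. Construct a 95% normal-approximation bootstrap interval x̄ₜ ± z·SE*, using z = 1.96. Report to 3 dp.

Margin = 1.96 × 2.5624 = 5.0223
Interval: 83.20 ± 5.0223

(78.178, 88.222)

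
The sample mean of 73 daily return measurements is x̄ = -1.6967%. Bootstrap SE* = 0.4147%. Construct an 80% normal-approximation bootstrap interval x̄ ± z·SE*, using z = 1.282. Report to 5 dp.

Margin = 1.282 × 0.4147 = 0.531645
Interval: -1.6967 ± 0.531645

(-2.22835, -1.16505)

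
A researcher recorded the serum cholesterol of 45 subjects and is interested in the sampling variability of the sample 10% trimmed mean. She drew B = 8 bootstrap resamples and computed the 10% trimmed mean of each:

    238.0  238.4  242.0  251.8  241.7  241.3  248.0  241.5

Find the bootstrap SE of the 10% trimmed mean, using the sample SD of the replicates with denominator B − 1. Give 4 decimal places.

SE* = 4.7241

Bootstrap SE is the standard deviation of the 8 replicate 10% trimmed means.
Mean of replicates: (238.0 + 238.4 + 242.0 + 251.8 + 241.7 + 241.3 + 248.0 + 241.5) / 8 = 1942.70000 / 8 = 242.83750
Sum of squared deviations: (−4.83750)² + (−4.43750)² + (−0.83750)² + (+8.96250)² + (−1.13750)² + (−1.53750)² + (+5.16250)² + (−1.33750)² = 156.21875
Variance = 156.21875 / 7 = 22.31696
SE* = √22.31696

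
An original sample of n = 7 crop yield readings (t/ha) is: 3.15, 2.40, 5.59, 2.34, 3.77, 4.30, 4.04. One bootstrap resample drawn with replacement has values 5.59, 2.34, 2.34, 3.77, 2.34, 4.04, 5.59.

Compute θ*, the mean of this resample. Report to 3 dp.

Mean = (5.59 + 2.34 + 2.34 + 3.77 + 2.34 + 4.04 + 5.59) / 7 = 26.010 / 7 = 3.716

θ* = 3.716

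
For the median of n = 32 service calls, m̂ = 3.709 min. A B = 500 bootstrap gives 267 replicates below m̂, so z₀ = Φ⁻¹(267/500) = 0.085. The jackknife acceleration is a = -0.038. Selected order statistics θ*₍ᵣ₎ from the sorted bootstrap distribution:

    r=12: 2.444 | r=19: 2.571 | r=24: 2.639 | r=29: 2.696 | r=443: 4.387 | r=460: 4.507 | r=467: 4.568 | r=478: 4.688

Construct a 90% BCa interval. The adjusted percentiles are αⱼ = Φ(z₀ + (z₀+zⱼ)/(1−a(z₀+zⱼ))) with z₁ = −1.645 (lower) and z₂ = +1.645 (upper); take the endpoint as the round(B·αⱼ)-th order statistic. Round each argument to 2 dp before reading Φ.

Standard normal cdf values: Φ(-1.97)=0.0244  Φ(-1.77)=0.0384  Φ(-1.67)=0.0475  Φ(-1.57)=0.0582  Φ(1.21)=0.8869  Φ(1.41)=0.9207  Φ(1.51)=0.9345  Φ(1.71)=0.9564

(2.696, 4.688)

Lower: z₀ + z₁ = 0.085 + (-1.645) = -1.560; 1 − a(z₀+z₁) = 1 − (-0.038)(-1.560) = 0.9407; argument = 0.085 + (-1.560)/0.9407 = -1.5733 → -1.57.
α₁ = Φ(-1.57) = 0.0582; rank = round(500 × 0.0582) = 29; θ*₍29₎ = 2.696.
Upper: z₀ + z₂ = 1.730; 1 − a(z₀+z₂) = 1.0657; argument = 1.7083 → 1.71; α₂ = 0.9564; rank = 478; θ*₍478₎ = 4.688.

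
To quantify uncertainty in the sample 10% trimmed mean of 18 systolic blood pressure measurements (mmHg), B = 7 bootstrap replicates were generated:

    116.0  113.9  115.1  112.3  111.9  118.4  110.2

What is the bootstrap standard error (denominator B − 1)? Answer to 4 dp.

Bootstrap SE is the standard deviation of the 7 replicate 10% trimmed means.
Mean of replicates: (116.0 + 113.9 + 115.1 + 112.3 + 111.9 + 118.4 + 110.2) / 7 = 797.80000 / 7 = 113.97143
Sum of squared deviations: (+2.02857)² + (−0.07143)² + (+1.12857)² + (−1.67143)² + (−2.07143)² + (+4.42857)² + (−3.77143)² = 46.31429
Variance = 46.31429 / 6 = 7.71905
SE* = √7.71905

SE* = 2.7783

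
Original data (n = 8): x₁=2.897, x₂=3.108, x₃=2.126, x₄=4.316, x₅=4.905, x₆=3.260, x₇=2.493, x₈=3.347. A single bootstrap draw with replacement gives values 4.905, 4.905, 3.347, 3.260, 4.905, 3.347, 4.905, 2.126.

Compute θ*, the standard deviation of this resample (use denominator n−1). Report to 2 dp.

Mean = 3.9625; sum of squared deviations = 8.1771
s² = 8.1771 / 7 = 1.1682
s = √1.1682 = 1.08

θ* = 1.08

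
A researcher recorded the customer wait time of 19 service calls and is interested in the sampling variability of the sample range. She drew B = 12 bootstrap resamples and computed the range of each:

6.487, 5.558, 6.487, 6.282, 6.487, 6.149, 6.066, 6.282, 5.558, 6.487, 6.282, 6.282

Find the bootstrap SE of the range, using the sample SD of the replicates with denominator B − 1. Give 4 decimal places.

Bootstrap SE is the standard deviation of the 12 replicate ranges.
Mean of replicates: (6.487 + 5.558 + 6.487 + 6.282 + 6.487 + 6.149 + 6.066 + 6.282 + 5.558 + 6.487 + 6.282 + 6.282) / 12 = 74.40700 / 12 = 6.20058
Sum of squared deviations: (+0.28642)² + (−0.64258)² + (+0.28642)² + (+0.08142)² + (+0.28642)² + (−0.05158)² + (−0.13458)² + (+0.08142)² + (−0.64258)² + (+0.28642)² + (+0.08142)² + (+0.08142)² = 1.20125
Variance = 1.20125 / 11 = 0.10920
SE* = √0.10920

SE* = 0.3305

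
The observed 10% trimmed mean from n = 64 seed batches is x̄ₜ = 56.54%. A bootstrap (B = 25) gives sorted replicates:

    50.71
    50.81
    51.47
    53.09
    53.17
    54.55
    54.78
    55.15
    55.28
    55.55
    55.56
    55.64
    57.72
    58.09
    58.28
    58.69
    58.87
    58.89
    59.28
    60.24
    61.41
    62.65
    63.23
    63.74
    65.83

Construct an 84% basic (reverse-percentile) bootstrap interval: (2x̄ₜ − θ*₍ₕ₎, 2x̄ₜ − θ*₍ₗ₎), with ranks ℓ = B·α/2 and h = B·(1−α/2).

Percentile endpoints at ranks 2 and 23: θ*₍2₎ = 50.81, θ*₍23₎ = 63.23.
Basic interval reflects these around x̄ₜ:
  lower = 2 × 56.54 − 63.23 = 49.85
  upper = 2 × 56.54 − 50.81 = 62.27

(49.85, 62.27)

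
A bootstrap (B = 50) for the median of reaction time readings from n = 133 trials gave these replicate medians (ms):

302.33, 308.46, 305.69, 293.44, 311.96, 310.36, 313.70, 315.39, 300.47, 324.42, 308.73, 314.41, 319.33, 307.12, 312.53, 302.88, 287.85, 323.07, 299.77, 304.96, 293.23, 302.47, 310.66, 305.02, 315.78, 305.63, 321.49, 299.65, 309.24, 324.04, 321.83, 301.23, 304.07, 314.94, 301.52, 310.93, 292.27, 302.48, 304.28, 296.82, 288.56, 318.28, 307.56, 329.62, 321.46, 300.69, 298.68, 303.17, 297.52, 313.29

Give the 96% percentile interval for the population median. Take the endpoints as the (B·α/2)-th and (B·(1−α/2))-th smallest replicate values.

(287.85, 324.42)

Sorted replicates: 287.85, 288.56, 292.27, 293.23, 293.44, 296.82, 297.52, 298.68, 299.65, 299.77, 300.47, 300.69, 301.23, 301.52, 302.33, 302.47, 302.48, 302.88, 303.17, 304.07, 304.28, 304.96, 305.02, 305.63, 305.69, 307.12, 307.56, 308.46, 308.73, 309.24, 310.36, 310.66, 310.93, 311.96, 312.53, 313.29, 313.70, 314.41, 314.94, 315.39, 315.78, 318.28, 319.33, 321.46, 321.49, 321.83, 323.07, 324.04, 324.42, 329.62
α = 0.04; lower rank = 50 × 0.020 = 1; upper rank = 50 × 0.980 = 49.
The 1st smallest replicate is 287.85; the 49th is 324.42.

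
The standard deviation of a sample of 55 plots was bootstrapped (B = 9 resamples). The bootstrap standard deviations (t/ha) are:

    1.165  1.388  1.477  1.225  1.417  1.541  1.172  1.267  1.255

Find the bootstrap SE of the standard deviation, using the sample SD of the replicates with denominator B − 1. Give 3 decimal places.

SE* = 0.137

Bootstrap SE is the standard deviation of the 9 replicate standard deviations.
Mean of replicates: (1.165 + 1.388 + 1.477 + 1.225 + 1.417 + 1.541 + 1.172 + 1.267 + 1.255) / 9 = 11.9070 / 9 = 1.3230
Sum of squared deviations: (−0.1580)² + (+0.0650)² + (+0.1540)² + (−0.0980)² + (+0.0940)² + (+0.2180)² + (−0.1510)² + (−0.0560)² + (−0.0680)² = 0.1494
Variance = 0.1494 / 8 = 0.0187
SE* = √0.0187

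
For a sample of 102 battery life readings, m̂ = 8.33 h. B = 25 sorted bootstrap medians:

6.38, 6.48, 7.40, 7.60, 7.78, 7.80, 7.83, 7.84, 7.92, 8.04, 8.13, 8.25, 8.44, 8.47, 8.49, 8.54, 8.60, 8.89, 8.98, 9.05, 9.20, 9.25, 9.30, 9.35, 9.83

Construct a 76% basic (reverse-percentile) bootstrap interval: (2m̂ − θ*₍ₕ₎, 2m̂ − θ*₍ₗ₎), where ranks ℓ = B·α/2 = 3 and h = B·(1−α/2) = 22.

Percentile endpoints at ranks 3 and 22: θ*₍3₎ = 7.40, θ*₍22₎ = 9.25.
Basic interval reflects these around m̂:
  lower = 2 × 8.33 − 9.25 = 7.41
  upper = 2 × 8.33 − 7.40 = 9.26

(7.41, 9.26)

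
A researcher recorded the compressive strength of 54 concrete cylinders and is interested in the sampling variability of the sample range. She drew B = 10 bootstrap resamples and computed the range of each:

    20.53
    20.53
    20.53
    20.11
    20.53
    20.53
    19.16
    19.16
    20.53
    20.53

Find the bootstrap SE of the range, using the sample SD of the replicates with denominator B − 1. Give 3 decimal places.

Bootstrap SE is the standard deviation of the 10 replicate ranges.
Mean of replicates: (20.53 + 20.53 + 20.53 + 20.11 + 20.53 + 20.53 + 19.16 + 19.16 + 20.53 + 20.53) / 10 = 202.1400 / 10 = 20.2140
Sum of squared deviations: (+0.3160)² + (+0.3160)² + (+0.3160)² + (−0.1040)² + (+0.3160)² + (+0.3160)² + (−1.0540)² + (−1.0540)² + (+0.3160)² + (+0.3160)² = 2.9316
Variance = 2.9316 / 9 = 0.3257
SE* = √0.3257

SE* = 0.571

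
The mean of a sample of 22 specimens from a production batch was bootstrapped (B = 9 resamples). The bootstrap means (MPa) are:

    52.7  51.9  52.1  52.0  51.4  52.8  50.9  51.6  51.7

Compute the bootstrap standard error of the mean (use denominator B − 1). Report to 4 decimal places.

SE* = 0.6000

Bootstrap SE is the standard deviation of the 9 replicate means.
Mean of replicates: (52.7 + 51.9 + 52.1 + 52.0 + 51.4 + 52.8 + 50.9 + 51.6 + 51.7) / 9 = 467.10000 / 9 = 51.90000
Sum of squared deviations: (+0.80000)² + (−0.00000)² + (+0.20000)² + (+0.10000)² + (−0.50000)² + (+0.90000)² + (−1.00000)² + (−0.30000)² + (−0.20000)² = 2.88000
Variance = 2.88000 / 8 = 0.36000
SE* = √0.36000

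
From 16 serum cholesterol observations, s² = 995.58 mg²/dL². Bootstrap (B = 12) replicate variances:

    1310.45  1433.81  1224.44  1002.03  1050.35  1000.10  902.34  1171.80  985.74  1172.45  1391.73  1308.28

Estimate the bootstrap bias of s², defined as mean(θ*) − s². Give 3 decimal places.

bias = +167.213

mean(θ*) = (1310.45 + 1433.81 + 1224.44 + 1002.03 + 1050.35 + 1000.10 + 902.34 + 1171.80 + 985.74 + 1172.45 + 1391.73 + 1308.28) / 12 = 1162.7933
bias = 1162.7933 − 995.58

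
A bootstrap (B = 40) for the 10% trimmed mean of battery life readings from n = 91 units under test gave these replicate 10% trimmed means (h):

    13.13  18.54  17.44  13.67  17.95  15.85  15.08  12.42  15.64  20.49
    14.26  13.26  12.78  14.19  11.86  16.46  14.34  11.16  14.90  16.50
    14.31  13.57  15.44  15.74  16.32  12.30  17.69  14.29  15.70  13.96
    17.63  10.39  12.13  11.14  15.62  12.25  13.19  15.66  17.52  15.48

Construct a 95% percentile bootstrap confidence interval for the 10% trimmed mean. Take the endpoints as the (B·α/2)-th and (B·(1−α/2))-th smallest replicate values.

(10.39, 18.54)

Sorted replicates: 10.39, 11.14, 11.16, 11.86, 12.13, 12.25, 12.30, 12.42, 12.78, 13.13, 13.19, 13.26, 13.57, 13.67, 13.96, 14.19, 14.26, 14.29, 14.31, 14.34, 14.90, 15.08, 15.44, 15.48, 15.62, 15.64, 15.66, 15.70, 15.74, 15.85, 16.32, 16.46, 16.50, 17.44, 17.52, 17.63, 17.69, 17.95, 18.54, 20.49
α = 0.05; lower rank = 40 × 0.025 = 1; upper rank = 40 × 0.975 = 39.
The 1st smallest replicate is 10.39; the 39th is 18.54.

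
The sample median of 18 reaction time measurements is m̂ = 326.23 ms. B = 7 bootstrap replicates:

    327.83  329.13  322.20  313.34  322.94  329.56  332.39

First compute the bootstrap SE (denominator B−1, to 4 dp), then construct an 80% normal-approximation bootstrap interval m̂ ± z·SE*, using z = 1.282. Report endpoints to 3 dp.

Mean of replicates = 325.3414; sum of squared deviations = 247.6947; SE* = √(247.6947/6) = 6.4251
Margin = 1.282 × 6.4251 = 8.2370
Interval: 326.23 ± 8.2370

(317.993, 334.467)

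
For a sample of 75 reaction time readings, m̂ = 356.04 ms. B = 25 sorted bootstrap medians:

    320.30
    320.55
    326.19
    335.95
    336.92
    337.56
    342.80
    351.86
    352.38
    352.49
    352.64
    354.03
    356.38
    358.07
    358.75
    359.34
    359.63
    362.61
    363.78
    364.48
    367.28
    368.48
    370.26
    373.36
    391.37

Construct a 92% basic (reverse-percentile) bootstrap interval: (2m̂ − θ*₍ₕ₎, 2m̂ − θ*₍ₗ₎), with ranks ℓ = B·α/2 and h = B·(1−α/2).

Percentile endpoints at ranks 1 and 24: θ*₍1₎ = 320.30, θ*₍24₎ = 373.36.
Basic interval reflects these around m̂:
  lower = 2 × 356.04 − 373.36 = 338.72
  upper = 2 × 356.04 − 320.30 = 391.78

(338.72, 391.78)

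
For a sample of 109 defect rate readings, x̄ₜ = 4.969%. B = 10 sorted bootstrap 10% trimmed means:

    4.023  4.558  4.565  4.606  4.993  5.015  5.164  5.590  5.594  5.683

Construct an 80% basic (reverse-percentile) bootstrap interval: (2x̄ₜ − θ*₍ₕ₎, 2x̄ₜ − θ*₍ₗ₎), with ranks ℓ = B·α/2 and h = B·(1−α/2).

Percentile endpoints at ranks 1 and 9: θ*₍1₎ = 4.023, θ*₍9₎ = 5.594.
Basic interval reflects these around x̄ₜ:
  lower = 2 × 4.969 − 5.594 = 4.344
  upper = 2 × 4.969 − 4.023 = 5.915

(4.344, 5.915)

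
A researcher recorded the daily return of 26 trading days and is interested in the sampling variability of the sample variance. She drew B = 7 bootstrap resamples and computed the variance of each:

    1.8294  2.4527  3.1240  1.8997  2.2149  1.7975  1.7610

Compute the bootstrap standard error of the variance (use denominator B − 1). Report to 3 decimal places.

Bootstrap SE is the standard deviation of the 7 replicate variances.
Mean of replicates: (1.8294 + 2.4527 + 3.1240 + 1.8997 + 2.2149 + 1.7975 + 1.7610) / 7 = 15.07920 / 7 = 2.15417
Sum of squared deviations: (−0.32477)² + (+0.29853)² + (+0.96983)² + (−0.25447)² + (+0.06073)² + (−0.35667)² + (−0.39317)² = 1.48541
Variance = 1.48541 / 6 = 0.24757
SE* = √0.24757

SE* = 0.498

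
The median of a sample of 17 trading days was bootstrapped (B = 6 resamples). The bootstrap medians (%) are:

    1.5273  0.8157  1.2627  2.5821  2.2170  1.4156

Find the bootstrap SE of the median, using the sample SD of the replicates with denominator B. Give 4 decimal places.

Bootstrap SE is the standard deviation of the 6 replicate medians.
Mean of replicates: (1.5273 + 0.8157 + 1.2627 + 2.5821 + 2.2170 + 1.4156) / 6 = 9.82040 / 6 = 1.63673
Sum of squared deviations: (−0.10943)² + (−0.82103)² + (−0.37403)² + (+0.94537)² + (+0.58027)² + (−0.22113)² = 2.10530
Variance = 2.10530 / 6 = 0.35088
SE* = √0.35088

SE* = 0.5924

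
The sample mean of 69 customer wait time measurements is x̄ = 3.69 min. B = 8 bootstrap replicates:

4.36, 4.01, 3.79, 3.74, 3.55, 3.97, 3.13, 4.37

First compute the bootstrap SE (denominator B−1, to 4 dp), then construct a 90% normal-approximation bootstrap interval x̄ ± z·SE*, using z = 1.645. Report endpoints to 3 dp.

(3.011, 4.369)

Mean of replicates = 3.8650; sum of squared deviations = 1.1928; SE* = √(1.1928/7) = 0.4128
Margin = 1.645 × 0.4128 = 0.6791
Interval: 3.69 ± 0.6791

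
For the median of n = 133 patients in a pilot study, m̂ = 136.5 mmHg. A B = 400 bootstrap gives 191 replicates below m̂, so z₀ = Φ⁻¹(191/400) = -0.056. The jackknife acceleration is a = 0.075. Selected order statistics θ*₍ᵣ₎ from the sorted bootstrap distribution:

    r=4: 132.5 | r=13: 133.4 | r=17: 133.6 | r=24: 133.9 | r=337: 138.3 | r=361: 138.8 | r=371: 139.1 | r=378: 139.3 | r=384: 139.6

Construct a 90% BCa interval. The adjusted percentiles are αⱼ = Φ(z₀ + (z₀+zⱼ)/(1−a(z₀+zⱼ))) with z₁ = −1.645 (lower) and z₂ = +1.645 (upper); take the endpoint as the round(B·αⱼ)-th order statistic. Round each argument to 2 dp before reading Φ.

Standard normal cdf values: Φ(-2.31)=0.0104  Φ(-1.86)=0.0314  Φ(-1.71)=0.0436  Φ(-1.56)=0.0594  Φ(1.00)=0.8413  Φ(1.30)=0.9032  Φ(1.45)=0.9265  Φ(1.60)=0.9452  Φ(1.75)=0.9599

Lower: z₀ + z₁ = -0.056 + (-1.645) = -1.701; 1 − a(z₀+z₁) = 1 − (0.075)(-1.701) = 1.1276; argument = -0.056 + (-1.701)/1.1276 = -1.5645 → -1.56.
α₁ = Φ(-1.56) = 0.0594; rank = round(400 × 0.0594) = 24; θ*₍24₎ = 133.9.
Upper: z₀ + z₂ = 1.589; 1 − a(z₀+z₂) = 0.8808; argument = 1.7480 → 1.75; α₂ = 0.9599; rank = 384; θ*₍384₎ = 139.6.

(133.9, 139.6)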